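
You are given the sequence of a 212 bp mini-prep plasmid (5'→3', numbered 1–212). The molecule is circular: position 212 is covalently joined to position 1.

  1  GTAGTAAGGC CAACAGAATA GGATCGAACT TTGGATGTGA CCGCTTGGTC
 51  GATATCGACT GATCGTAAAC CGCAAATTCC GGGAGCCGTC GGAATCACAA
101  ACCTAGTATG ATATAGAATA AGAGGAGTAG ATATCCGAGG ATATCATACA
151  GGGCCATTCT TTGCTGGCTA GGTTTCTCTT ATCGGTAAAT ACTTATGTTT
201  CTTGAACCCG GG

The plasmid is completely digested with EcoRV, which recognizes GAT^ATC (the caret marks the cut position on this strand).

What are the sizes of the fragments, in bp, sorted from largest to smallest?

123, 79, 10 bp

EcoRV sites (GATATC) start at positions 51, 130, 140.
EcoRV cuts after base 3 of each site, so after positions 53, 132, 142.
Circular molecule, 3 cuts → 3 fragments:
  54–132 → 79 bp
  133–142 → 10 bp
  143–212 then 1–53 → 70 + 53 = 123 bp
Sorted largest to smallest: 123, 79, 10 bp.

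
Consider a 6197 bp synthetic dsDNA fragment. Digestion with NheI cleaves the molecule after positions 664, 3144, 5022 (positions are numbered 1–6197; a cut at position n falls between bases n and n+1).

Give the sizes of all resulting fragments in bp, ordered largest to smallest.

2480, 1878, 1175, 664 bp

Linear molecule, 3 cuts → 4 fragments:
  664 − 0 = 664 bp
  3144 − 664 = 2480 bp
  5022 − 3144 = 1878 bp
  6197 − 5022 = 1175 bp
Sorted largest to smallest: 2480, 1878, 1175, 664 bp.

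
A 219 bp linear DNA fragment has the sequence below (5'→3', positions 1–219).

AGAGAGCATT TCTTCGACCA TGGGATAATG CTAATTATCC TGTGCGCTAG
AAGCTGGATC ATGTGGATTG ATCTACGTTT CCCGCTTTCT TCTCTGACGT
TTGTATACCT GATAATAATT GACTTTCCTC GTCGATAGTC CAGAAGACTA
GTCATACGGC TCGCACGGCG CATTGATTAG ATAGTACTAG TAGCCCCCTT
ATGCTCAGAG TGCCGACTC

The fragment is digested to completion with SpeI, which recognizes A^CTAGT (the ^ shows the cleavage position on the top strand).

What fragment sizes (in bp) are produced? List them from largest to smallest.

SpeI sites (ACTAGT) start at positions 147, 186.
SpeI cuts after the first base of each site, so after positions 147, 186.
Linear molecule, 2 cuts → 3 fragments:
  1–147 → 147 bp
  148–186 → 39 bp
  187–219 → 33 bp
Sorted largest to smallest: 147, 39, 33 bp.

147, 39, 33 bp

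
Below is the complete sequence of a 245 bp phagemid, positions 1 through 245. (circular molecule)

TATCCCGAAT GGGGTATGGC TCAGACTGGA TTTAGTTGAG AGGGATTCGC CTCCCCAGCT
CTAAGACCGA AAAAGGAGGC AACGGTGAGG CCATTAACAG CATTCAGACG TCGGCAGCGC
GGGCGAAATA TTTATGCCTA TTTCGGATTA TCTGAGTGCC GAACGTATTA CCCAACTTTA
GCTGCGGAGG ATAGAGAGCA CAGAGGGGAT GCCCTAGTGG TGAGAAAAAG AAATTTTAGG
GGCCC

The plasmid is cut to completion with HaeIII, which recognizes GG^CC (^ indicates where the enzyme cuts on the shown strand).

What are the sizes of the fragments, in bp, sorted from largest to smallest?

152, 93 bp

HaeIII sites (GGCC) start at positions 89, 241.
HaeIII cuts after base 2 of each site, so after positions 90, 242.
Circular molecule, 2 cuts → 2 fragments:
  91–242 → 152 bp
  243–245 then 1–90 → 3 + 90 = 93 bp
Sorted largest to smallest: 152, 93 bp.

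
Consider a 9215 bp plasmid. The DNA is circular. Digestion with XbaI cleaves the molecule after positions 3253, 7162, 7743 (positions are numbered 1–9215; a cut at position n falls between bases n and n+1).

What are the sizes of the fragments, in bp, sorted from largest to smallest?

4725, 3909, 581 bp

Circular molecule, 3 cuts → 3 fragments:
  7162 − 3253 = 3909 bp
  7743 − 7162 = 581 bp
  wrap: 9215 − 7743 + 3253 = 4725 bp
Sorted largest to smallest: 4725, 3909, 581 bp.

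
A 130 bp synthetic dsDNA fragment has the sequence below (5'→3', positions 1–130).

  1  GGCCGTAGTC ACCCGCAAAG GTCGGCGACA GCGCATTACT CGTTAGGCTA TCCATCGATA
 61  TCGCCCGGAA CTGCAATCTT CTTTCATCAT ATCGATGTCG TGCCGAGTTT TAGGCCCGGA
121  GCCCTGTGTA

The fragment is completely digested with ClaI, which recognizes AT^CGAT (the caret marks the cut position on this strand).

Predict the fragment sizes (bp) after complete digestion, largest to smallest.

55, 38, 37 bp

ClaI sites (ATCGAT) start at positions 54, 91.
ClaI cuts after base 2 of each site, so after positions 55, 92.
Linear molecule, 2 cuts → 3 fragments:
  1–55 → 55 bp
  56–92 → 37 bp
  93–130 → 38 bp
Sorted largest to smallest: 55, 38, 37 bp.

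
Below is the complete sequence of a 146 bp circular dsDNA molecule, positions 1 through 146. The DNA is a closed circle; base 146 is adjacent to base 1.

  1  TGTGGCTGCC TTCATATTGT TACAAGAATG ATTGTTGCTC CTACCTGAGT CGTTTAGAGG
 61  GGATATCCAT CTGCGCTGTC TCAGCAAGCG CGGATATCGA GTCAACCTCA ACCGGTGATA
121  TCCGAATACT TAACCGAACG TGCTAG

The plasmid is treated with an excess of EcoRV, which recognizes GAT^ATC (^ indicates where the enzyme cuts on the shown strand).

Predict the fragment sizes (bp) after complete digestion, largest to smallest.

91, 31, 24 bp

EcoRV sites (GATATC) start at positions 62, 93, 117.
EcoRV cuts after base 3 of each site, so after positions 64, 95, 119.
Circular molecule, 3 cuts → 3 fragments:
  65–95 → 31 bp
  96–119 → 24 bp
  120–146 then 1–64 → 27 + 64 = 91 bp
Sorted largest to smallest: 91, 31, 24 bp.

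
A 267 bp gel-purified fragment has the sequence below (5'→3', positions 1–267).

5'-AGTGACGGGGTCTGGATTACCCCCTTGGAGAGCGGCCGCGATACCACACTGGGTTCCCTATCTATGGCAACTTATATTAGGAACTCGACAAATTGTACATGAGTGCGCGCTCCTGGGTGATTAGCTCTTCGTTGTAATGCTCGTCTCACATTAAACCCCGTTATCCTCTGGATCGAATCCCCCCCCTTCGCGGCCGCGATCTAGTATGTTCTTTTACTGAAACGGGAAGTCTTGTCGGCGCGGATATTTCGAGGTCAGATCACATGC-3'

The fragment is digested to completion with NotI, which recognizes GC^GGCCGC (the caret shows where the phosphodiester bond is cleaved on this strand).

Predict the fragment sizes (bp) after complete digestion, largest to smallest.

158, 76, 33 bp

NotI sites (GCGGCCGC) start at positions 32, 190.
NotI cuts after base 2 of each site, so after positions 33, 191.
Linear molecule, 2 cuts → 3 fragments:
  1–33 → 33 bp
  34–191 → 158 bp
  192–267 → 76 bp
Sorted largest to smallest: 158, 76, 33 bp.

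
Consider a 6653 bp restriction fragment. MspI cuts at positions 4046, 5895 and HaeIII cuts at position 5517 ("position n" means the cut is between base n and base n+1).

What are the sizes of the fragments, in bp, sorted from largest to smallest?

Combined cut positions (sorted): 4046, 5517, 5895.
Linear molecule, 3 cuts → 4 fragments:
  4046 − 0 = 4046 bp
  5517 − 4046 = 1471 bp
  5895 − 5517 = 378 bp
  6653 − 5895 = 758 bp
Sorted largest to smallest: 4046, 1471, 758, 378 bp.

4046, 1471, 758, 378 bp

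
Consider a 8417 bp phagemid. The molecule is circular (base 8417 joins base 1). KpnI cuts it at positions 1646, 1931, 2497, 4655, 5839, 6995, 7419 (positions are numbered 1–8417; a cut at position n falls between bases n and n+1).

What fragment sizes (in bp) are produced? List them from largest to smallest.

Circular molecule, 7 cuts → 7 fragments:
  1931 − 1646 = 285 bp
  2497 − 1931 = 566 bp
  4655 − 2497 = 2158 bp
  5839 − 4655 = 1184 bp
  6995 − 5839 = 1156 bp
  7419 − 6995 = 424 bp
  wrap: 8417 − 7419 + 1646 = 2644 bp
Sorted largest to smallest: 2644, 2158, 1184, 1156, 566, 424, 285 bp.

2644, 2158, 1184, 1156, 566, 424, 285 bp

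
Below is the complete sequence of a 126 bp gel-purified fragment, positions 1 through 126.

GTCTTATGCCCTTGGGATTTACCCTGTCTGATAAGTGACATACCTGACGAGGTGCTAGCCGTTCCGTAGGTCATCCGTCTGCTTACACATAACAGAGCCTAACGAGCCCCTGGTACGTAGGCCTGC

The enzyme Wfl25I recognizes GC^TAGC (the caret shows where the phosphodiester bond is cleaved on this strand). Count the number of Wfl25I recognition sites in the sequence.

GCTAGC occurs starting at position 54.
Wfl25I cuts at 1 site.

1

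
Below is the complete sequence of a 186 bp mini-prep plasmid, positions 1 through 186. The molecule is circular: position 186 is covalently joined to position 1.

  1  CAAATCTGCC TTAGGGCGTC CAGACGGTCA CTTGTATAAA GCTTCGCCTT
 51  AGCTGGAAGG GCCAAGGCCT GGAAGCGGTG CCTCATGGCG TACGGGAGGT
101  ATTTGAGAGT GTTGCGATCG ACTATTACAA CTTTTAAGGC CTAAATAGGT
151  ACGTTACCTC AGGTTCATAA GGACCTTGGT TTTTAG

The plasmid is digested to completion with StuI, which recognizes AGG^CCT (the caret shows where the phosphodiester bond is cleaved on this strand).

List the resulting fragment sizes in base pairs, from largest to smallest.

114, 72 bp

StuI sites (AGGCCT) start at positions 65, 137.
StuI cuts after base 3 of each site, so after positions 67, 139.
Circular molecule, 2 cuts → 2 fragments:
  68–139 → 72 bp
  140–186 then 1–67 → 47 + 67 = 114 bp
Sorted largest to smallest: 114, 72 bp.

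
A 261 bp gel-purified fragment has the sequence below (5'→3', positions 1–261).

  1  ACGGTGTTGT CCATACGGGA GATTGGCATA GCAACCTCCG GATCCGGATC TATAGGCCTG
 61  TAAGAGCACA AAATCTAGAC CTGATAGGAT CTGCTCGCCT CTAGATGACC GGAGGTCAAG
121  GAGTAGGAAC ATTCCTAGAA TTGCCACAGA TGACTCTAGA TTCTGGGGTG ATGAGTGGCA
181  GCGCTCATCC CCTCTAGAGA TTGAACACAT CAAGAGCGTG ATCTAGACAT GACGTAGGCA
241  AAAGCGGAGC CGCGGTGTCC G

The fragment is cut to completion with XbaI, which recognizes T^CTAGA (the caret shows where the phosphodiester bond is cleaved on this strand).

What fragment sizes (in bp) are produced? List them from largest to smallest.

XbaI sites (TCTAGA) start at positions 74, 100, 155, 193, 222.
XbaI cuts after the first base of each site, so after positions 74, 100, 155, 193, 222.
Linear molecule, 5 cuts → 6 fragments:
  1–74 → 74 bp
  75–100 → 26 bp
  101–155 → 55 bp
  156–193 → 38 bp
  194–222 → 29 bp
  223–261 → 39 bp
Sorted largest to smallest: 74, 55, 39, 38, 29, 26 bp.

74, 55, 39, 38, 29, 26 bp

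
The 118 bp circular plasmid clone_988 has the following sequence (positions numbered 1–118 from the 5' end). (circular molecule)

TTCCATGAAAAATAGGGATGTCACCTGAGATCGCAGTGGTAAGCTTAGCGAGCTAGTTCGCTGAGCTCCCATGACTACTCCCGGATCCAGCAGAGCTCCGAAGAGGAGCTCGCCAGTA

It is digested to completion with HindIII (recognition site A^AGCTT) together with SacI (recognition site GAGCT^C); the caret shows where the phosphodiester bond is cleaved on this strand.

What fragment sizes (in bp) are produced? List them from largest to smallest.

The HindIII site (AAGCTT) starts at position 41.
HindIII cuts after the first base of each site, so after position 41.
SacI sites (GAGCTC) start at positions 63, 93, 106.
SacI cuts after base 5 of each site (before the last base), so after positions 67, 97, 110.
Combined cut positions: 41, 67, 97, 110.
Circular molecule, 4 cuts → 4 fragments:
  42–67 → 26 bp
  68–97 → 30 bp
  98–110 → 13 bp
  111–118 then 1–41 → 8 + 41 = 49 bp
Sorted largest to smallest: 49, 30, 26, 13 bp.

49, 30, 26, 13 bp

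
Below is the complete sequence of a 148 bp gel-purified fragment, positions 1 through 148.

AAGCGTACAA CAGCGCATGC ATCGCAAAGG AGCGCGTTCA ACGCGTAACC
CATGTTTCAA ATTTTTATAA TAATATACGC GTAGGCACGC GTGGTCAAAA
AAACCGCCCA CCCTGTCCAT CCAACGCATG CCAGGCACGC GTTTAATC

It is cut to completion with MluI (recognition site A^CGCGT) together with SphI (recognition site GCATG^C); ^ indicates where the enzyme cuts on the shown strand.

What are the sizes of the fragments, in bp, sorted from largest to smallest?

MluI sites (ACGCGT) start at positions 41, 77, 87, 137.
MluI cuts after the first base of each site, so after positions 41, 77, 87, 137.
SphI sites (GCATGC) start at positions 15, 126.
SphI cuts after base 5 of each site (before the last base), so after positions 19, 130.
Combined cut positions: 19, 41, 77, 87, 130, 137.
Linear molecule, 6 cuts → 7 fragments:
  1–19 → 19 bp
  20–41 → 22 bp
  42–77 → 36 bp
  78–87 → 10 bp
  88–130 → 43 bp
  131–137 → 7 bp
  138–148 → 11 bp
Sorted largest to smallest: 43, 36, 22, 19, 11, 10, 7 bp.

43, 36, 22, 19, 11, 10, 7 bp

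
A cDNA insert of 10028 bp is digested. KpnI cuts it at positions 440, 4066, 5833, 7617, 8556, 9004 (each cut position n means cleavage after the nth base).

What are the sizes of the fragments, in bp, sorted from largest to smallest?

Linear molecule, 6 cuts → 7 fragments:
  440 − 0 = 440 bp
  4066 − 440 = 3626 bp
  5833 − 4066 = 1767 bp
  7617 − 5833 = 1784 bp
  8556 − 7617 = 939 bp
  9004 − 8556 = 448 bp
  10028 − 9004 = 1024 bp
Sorted largest to smallest: 3626, 1784, 1767, 1024, 939, 448, 440 bp.

3626, 1784, 1767, 1024, 939, 448, 440 bp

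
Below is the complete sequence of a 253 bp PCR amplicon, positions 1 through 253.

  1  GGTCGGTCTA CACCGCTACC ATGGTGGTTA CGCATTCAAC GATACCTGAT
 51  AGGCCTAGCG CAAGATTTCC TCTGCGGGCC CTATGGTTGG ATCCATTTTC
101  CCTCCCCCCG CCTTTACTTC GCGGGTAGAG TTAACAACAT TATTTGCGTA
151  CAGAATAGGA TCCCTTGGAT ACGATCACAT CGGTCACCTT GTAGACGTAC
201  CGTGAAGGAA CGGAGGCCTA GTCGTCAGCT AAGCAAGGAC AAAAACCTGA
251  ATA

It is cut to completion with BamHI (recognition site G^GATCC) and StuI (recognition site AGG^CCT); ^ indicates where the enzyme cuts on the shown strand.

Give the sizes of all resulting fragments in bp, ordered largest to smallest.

69, 58, 53, 37, 36 bp

BamHI sites (GGATCC) start at positions 89, 158.
BamHI cuts after the first base of each site, so after positions 89, 158.
StuI sites (AGGCCT) start at positions 51, 214.
StuI cuts after base 3 of each site, so after positions 53, 216.
Combined cut positions: 53, 89, 158, 216.
Linear molecule, 4 cuts → 5 fragments:
  1–53 → 53 bp
  54–89 → 36 bp
  90–158 → 69 bp
  159–216 → 58 bp
  217–253 → 37 bp
Sorted largest to smallest: 69, 58, 53, 37, 36 bp.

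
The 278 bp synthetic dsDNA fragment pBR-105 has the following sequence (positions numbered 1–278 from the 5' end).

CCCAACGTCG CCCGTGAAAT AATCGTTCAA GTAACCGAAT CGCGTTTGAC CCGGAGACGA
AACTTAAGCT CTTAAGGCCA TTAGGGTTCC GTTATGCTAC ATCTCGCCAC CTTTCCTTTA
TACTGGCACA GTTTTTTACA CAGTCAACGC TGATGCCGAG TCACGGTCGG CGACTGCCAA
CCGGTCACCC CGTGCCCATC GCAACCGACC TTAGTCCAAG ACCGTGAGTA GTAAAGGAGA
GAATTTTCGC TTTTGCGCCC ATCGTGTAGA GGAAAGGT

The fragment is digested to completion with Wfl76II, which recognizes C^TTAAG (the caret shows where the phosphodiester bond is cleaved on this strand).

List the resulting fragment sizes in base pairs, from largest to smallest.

Wfl76II sites (CTTAAG) start at positions 63, 71.
Wfl76II cuts after the first base of each site, so after positions 63, 71.
Linear molecule, 2 cuts → 3 fragments:
  1–63 → 63 bp
  64–71 → 8 bp
  72–278 → 207 bp
Sorted largest to smallest: 207, 63, 8 bp.

207, 63, 8 bp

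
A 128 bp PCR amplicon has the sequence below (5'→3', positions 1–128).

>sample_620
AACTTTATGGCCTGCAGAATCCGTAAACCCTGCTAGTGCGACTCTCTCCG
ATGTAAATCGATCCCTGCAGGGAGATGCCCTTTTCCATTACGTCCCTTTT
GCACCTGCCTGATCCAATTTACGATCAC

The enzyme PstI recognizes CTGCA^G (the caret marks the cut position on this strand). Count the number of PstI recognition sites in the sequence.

CTGCAG occurs starting at positions 12, 65.
PstI cuts at 2 sites.

2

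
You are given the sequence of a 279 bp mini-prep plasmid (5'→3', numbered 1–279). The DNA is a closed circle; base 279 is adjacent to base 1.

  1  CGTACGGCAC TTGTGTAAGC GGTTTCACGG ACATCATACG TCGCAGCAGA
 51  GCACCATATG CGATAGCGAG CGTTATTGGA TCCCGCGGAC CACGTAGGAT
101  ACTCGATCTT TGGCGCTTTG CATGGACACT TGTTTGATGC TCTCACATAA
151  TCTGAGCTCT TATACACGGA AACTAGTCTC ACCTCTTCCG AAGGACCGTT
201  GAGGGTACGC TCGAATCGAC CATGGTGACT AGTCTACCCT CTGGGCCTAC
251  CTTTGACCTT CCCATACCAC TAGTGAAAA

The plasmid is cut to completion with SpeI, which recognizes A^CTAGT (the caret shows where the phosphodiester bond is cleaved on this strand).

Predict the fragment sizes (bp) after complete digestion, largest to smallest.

182, 56, 41 bp

SpeI sites (ACTAGT) start at positions 172, 228, 269.
SpeI cuts after the first base of each site, so after positions 172, 228, 269.
Circular molecule, 3 cuts → 3 fragments:
  173–228 → 56 bp
  229–269 → 41 bp
  270–279 then 1–172 → 10 + 172 = 182 bp
Sorted largest to smallest: 182, 56, 41 bp.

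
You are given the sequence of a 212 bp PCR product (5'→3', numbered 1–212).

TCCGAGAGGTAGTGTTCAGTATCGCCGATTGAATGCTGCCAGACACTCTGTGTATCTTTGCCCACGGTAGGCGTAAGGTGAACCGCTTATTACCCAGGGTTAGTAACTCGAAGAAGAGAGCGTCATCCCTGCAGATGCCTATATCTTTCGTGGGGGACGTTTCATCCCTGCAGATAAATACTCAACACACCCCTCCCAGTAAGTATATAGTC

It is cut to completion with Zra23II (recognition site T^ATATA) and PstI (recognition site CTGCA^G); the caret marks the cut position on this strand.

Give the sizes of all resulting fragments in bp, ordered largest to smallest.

The Zra23II site (TATATA) starts at position 204.
Zra23II cuts after the first base of each site, so after position 204.
PstI sites (CTGCAG) start at positions 129, 168.
PstI cuts after base 5 of each site (before the last base), so after positions 133, 172.
Combined cut positions: 133, 172, 204.
Linear molecule, 3 cuts → 4 fragments:
  1–133 → 133 bp
  134–172 → 39 bp
  173–204 → 32 bp
  205–212 → 8 bp
Sorted largest to smallest: 133, 39, 32, 8 bp.

133, 39, 32, 8 bp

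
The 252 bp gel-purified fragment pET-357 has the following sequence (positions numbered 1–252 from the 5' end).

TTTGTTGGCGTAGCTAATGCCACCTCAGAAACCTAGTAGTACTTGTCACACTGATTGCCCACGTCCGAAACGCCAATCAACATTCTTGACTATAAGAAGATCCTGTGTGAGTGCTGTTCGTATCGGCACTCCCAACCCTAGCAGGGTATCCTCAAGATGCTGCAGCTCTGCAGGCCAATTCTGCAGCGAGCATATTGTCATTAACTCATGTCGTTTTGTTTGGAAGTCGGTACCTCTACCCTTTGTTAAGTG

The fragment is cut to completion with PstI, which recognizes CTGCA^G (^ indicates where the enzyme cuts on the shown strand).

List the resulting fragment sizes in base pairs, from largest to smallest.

164, 67, 13, 8 bp

PstI sites (CTGCAG) start at positions 160, 168, 181.
PstI cuts after base 5 of each site (before the last base), so after positions 164, 172, 185.
Linear molecule, 3 cuts → 4 fragments:
  1–164 → 164 bp
  165–172 → 8 bp
  173–185 → 13 bp
  186–252 → 67 bp
Sorted largest to smallest: 164, 67, 13, 8 bp.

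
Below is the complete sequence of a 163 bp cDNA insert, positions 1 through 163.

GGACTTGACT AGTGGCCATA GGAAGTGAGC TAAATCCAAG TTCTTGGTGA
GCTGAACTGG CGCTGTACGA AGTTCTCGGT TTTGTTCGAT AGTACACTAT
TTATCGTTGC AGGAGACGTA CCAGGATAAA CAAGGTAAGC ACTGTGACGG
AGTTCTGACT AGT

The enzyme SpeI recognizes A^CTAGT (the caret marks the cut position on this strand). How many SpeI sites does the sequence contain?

ACTAGT occurs starting at positions 8, 158.
SpeI cuts at 2 sites.

2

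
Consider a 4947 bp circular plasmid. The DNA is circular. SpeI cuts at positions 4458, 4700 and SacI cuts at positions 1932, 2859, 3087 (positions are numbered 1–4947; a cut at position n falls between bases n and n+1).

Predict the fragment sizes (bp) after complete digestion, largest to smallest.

Combined cut positions (sorted): 1932, 2859, 3087, 4458, 4700.
Circular molecule, 5 cuts → 5 fragments:
  2859 − 1932 = 927 bp
  3087 − 2859 = 228 bp
  4458 − 3087 = 1371 bp
  4700 − 4458 = 242 bp
  wrap: 4947 − 4700 + 1932 = 2179 bp
Sorted largest to smallest: 2179, 1371, 927, 242, 228 bp.

2179, 1371, 927, 242, 228 bp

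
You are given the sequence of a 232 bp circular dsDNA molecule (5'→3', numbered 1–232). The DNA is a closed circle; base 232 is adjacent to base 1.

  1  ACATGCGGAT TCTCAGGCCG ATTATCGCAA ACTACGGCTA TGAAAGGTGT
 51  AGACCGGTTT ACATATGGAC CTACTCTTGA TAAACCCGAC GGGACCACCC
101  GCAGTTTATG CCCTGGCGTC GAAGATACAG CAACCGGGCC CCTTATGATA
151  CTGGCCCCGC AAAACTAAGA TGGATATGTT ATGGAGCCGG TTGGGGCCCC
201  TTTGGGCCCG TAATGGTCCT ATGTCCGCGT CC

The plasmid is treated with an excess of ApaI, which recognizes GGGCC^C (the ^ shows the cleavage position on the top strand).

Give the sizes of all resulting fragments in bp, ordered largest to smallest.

164, 58, 10 bp

ApaI sites (GGGCCC) start at positions 136, 194, 204.
ApaI cuts after base 5 of each site (before the last base), so after positions 140, 198, 208.
Circular molecule, 3 cuts → 3 fragments:
  141–198 → 58 bp
  199–208 → 10 bp
  209–232 then 1–140 → 24 + 140 = 164 bp
Sorted largest to smallest: 164, 58, 10 bp.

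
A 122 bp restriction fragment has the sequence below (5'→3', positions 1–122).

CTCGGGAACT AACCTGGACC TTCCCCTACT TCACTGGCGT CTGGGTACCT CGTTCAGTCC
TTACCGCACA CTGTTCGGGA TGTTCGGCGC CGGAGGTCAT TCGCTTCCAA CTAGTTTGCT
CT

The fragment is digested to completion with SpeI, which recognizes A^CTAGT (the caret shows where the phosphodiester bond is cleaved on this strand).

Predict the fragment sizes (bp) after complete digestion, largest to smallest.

The SpeI site (ACTAGT) starts at position 110.
SpeI cuts after the first base of each site, so after position 110.
Linear molecule, 1 cut → 2 fragments:
  1–110 → 110 bp
  111–122 → 12 bp
Sorted largest to smallest: 110, 12 bp.

110, 12 bp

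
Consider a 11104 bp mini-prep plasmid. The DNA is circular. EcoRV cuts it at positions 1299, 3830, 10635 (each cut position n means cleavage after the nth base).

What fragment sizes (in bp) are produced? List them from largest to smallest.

6805, 2531, 1768 bp

Circular molecule, 3 cuts → 3 fragments:
  3830 − 1299 = 2531 bp
  10635 − 3830 = 6805 bp
  wrap: 11104 − 10635 + 1299 = 1768 bp
Sorted largest to smallest: 6805, 2531, 1768 bp.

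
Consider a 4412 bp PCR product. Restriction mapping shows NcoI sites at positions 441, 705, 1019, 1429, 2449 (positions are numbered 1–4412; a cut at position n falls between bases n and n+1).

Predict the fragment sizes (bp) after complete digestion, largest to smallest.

1963, 1020, 441, 410, 314, 264 bp

Linear molecule, 5 cuts → 6 fragments:
  441 − 0 = 441 bp
  705 − 441 = 264 bp
  1019 − 705 = 314 bp
  1429 − 1019 = 410 bp
  2449 − 1429 = 1020 bp
  4412 − 2449 = 1963 bp
Sorted largest to smallest: 1963, 1020, 441, 410, 314, 264 bp.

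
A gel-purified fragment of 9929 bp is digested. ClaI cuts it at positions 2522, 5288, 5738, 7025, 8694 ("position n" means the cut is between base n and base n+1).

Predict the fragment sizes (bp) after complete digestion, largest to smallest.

Linear molecule, 5 cuts → 6 fragments:
  2522 − 0 = 2522 bp
  5288 − 2522 = 2766 bp
  5738 − 5288 = 450 bp
  7025 − 5738 = 1287 bp
  8694 − 7025 = 1669 bp
  9929 − 8694 = 1235 bp
Sorted largest to smallest: 2766, 2522, 1669, 1287, 1235, 450 bp.

2766, 2522, 1669, 1287, 1235, 450 bp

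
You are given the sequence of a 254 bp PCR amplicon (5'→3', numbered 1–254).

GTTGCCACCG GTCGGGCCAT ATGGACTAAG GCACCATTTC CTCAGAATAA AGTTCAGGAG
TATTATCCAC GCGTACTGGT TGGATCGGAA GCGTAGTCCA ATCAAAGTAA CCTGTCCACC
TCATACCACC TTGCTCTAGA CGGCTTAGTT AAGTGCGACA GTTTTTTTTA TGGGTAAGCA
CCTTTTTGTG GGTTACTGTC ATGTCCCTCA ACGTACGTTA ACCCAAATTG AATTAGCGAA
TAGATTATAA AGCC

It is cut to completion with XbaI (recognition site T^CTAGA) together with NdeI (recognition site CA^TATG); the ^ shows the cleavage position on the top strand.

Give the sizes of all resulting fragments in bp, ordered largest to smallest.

The XbaI site (TCTAGA) starts at position 135.
XbaI cuts after the first base of each site, so after position 135.
The NdeI site (CATATG) starts at position 18.
NdeI cuts after base 2 of each site, so after position 19.
Combined cut positions: 19, 135.
Linear molecule, 2 cuts → 3 fragments:
  1–19 → 19 bp
  20–135 → 116 bp
  136–254 → 119 bp
Sorted largest to smallest: 119, 116, 19 bp.

119, 116, 19 bp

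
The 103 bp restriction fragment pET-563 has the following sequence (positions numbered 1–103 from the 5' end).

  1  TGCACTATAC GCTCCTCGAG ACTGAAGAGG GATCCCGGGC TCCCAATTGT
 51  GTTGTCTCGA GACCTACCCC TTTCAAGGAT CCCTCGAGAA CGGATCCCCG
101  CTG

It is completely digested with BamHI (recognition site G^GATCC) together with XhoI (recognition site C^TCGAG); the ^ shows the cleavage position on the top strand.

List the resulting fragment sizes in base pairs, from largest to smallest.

26, 21, 15, 15, 11, 9, 6 bp

BamHI sites (GGATCC) start at positions 30, 77, 92.
BamHI cuts after the first base of each site, so after positions 30, 77, 92.
XhoI sites (CTCGAG) start at positions 15, 56, 83.
XhoI cuts after the first base of each site, so after positions 15, 56, 83.
Combined cut positions: 15, 30, 56, 77, 83, 92.
Linear molecule, 6 cuts → 7 fragments:
  1–15 → 15 bp
  16–30 → 15 bp
  31–56 → 26 bp
  57–77 → 21 bp
  78–83 → 6 bp
  84–92 → 9 bp
  93–103 → 11 bp
Sorted largest to smallest: 26, 21, 15, 15, 11, 9, 6 bp.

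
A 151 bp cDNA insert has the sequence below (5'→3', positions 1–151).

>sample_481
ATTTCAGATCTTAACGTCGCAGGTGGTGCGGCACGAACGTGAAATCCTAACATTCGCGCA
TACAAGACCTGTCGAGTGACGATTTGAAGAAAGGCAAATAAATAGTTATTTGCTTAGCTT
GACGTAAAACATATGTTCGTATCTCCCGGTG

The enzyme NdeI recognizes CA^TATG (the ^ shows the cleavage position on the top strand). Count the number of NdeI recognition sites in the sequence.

1

CATATG occurs starting at position 130.
NdeI cuts at 1 site.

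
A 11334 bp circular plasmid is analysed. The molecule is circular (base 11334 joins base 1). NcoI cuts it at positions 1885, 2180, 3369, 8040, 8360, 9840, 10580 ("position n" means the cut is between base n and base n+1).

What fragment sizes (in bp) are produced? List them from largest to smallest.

Circular molecule, 7 cuts → 7 fragments:
  2180 − 1885 = 295 bp
  3369 − 2180 = 1189 bp
  8040 − 3369 = 4671 bp
  8360 − 8040 = 320 bp
  9840 − 8360 = 1480 bp
  10580 − 9840 = 740 bp
  wrap: 11334 − 10580 + 1885 = 2639 bp
Sorted largest to smallest: 4671, 2639, 1480, 1189, 740, 320, 295 bp.

4671, 2639, 1480, 1189, 740, 320, 295 bp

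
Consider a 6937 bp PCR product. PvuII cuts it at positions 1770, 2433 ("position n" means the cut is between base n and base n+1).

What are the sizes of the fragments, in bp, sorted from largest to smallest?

Linear molecule, 2 cuts → 3 fragments:
  1770 − 0 = 1770 bp
  2433 − 1770 = 663 bp
  6937 − 2433 = 4504 bp
Sorted largest to smallest: 4504, 1770, 663 bp.

4504, 1770, 663 bp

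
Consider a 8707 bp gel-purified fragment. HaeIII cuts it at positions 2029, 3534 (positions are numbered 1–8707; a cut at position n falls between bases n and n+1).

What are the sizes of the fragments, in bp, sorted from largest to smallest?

5173, 2029, 1505 bp

Linear molecule, 2 cuts → 3 fragments:
  2029 − 0 = 2029 bp
  3534 − 2029 = 1505 bp
  8707 − 3534 = 5173 bp
Sorted largest to smallest: 5173, 2029, 1505 bp.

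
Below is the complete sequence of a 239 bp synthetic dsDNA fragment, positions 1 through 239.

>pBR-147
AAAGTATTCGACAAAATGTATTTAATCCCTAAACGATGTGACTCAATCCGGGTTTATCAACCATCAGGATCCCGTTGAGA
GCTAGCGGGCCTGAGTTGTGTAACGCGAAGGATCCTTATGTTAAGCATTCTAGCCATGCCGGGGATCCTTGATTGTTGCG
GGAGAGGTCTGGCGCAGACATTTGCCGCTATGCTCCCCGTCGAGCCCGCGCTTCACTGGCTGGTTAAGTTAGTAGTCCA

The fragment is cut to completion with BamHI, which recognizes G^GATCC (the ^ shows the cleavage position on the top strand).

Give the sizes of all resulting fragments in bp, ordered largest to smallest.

96, 67, 43, 33 bp

BamHI sites (GGATCC) start at positions 67, 110, 143.
BamHI cuts after the first base of each site, so after positions 67, 110, 143.
Linear molecule, 3 cuts → 4 fragments:
  1–67 → 67 bp
  68–110 → 43 bp
  111–143 → 33 bp
  144–239 → 96 bp
Sorted largest to smallest: 96, 67, 43, 33 bp.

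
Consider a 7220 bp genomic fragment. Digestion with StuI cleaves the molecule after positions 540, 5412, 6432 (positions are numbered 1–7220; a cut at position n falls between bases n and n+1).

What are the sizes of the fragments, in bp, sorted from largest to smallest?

4872, 1020, 788, 540 bp

Linear molecule, 3 cuts → 4 fragments:
  540 − 0 = 540 bp
  5412 − 540 = 4872 bp
  6432 − 5412 = 1020 bp
  7220 − 6432 = 788 bp
Sorted largest to smallest: 4872, 1020, 788, 540 bp.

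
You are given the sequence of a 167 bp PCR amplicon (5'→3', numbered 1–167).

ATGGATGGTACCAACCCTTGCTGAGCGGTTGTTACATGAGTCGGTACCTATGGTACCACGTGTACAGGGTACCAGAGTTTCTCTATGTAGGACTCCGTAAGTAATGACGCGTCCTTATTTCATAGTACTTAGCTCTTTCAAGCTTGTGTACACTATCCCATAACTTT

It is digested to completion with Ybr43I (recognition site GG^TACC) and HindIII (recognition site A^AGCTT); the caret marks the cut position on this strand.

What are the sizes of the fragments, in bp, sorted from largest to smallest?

Ybr43I sites (GGTACC) start at positions 7, 43, 52, 68.
Ybr43I cuts after base 2 of each site, so after positions 8, 44, 53, 69.
The HindIII site (AAGCTT) starts at position 140.
HindIII cuts after the first base of each site, so after position 140.
Combined cut positions: 8, 44, 53, 69, 140.
Linear molecule, 5 cuts → 6 fragments:
  1–8 → 8 bp
  9–44 → 36 bp
  45–53 → 9 bp
  54–69 → 16 bp
  70–140 → 71 bp
  141–167 → 27 bp
Sorted largest to smallest: 71, 36, 27, 16, 9, 8 bp.

71, 36, 27, 16, 9, 8 bp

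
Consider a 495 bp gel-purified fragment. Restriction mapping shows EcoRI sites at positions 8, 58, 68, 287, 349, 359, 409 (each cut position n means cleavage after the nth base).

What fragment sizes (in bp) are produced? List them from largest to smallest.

219, 86, 62, 50, 50, 10, 10, 8 bp

Linear molecule, 7 cuts → 8 fragments:
  8 − 0 = 8 bp
  58 − 8 = 50 bp
  68 − 58 = 10 bp
  287 − 68 = 219 bp
  349 − 287 = 62 bp
  359 − 349 = 10 bp
  409 − 359 = 50 bp
  495 − 409 = 86 bp
Sorted largest to smallest: 219, 86, 62, 50, 50, 10, 10, 8 bp.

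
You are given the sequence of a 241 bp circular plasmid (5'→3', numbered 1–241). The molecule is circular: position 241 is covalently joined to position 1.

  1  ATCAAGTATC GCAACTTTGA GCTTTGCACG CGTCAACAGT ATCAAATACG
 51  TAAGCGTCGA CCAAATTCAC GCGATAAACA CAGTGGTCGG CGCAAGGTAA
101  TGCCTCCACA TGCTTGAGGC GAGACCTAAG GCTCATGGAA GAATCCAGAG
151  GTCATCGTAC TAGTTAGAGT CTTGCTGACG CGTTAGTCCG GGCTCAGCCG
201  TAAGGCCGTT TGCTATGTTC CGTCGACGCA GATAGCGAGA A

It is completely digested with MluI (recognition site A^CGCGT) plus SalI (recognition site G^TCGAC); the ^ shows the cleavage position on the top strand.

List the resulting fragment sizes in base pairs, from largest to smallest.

122, 47, 44, 28 bp

MluI sites (ACGCGT) start at positions 28, 178.
MluI cuts after the first base of each site, so after positions 28, 178.
SalI sites (GTCGAC) start at positions 56, 222.
SalI cuts after the first base of each site, so after positions 56, 222.
Combined cut positions: 28, 56, 178, 222.
Circular molecule, 4 cuts → 4 fragments:
  29–56 → 28 bp
  57–178 → 122 bp
  179–222 → 44 bp
  223–241 then 1–28 → 19 + 28 = 47 bp
Sorted largest to smallest: 122, 47, 44, 28 bp.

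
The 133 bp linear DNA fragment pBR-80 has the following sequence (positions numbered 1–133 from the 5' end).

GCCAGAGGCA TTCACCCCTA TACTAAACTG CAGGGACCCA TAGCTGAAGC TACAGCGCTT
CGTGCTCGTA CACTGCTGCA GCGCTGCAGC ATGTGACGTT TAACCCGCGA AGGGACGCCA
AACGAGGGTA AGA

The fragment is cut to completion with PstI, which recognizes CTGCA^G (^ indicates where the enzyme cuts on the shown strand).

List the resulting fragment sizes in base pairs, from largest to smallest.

PstI sites (CTGCAG) start at positions 28, 76, 84.
PstI cuts after base 5 of each site (before the last base), so after positions 32, 80, 88.
Linear molecule, 3 cuts → 4 fragments:
  1–32 → 32 bp
  33–80 → 48 bp
  81–88 → 8 bp
  89–133 → 45 bp
Sorted largest to smallest: 48, 45, 32, 8 bp.

48, 45, 32, 8 bp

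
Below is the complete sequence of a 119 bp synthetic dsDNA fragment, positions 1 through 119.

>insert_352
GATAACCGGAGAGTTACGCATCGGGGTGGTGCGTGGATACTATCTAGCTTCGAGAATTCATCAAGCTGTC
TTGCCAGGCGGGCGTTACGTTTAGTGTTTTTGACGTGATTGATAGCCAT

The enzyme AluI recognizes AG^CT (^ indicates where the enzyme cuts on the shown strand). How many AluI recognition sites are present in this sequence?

2

AGCT occurs starting at positions 46, 64.
AluI cuts at 2 sites.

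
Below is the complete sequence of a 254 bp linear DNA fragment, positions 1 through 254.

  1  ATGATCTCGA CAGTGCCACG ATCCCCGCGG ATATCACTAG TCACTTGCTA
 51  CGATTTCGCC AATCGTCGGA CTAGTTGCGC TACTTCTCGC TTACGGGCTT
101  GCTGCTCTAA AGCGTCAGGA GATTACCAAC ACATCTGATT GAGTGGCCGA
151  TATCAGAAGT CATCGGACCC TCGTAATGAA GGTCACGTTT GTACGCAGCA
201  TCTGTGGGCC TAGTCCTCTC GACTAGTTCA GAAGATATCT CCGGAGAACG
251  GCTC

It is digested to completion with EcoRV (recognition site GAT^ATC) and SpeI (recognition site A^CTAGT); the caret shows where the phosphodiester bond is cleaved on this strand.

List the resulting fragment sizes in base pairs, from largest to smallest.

81, 71, 34, 32, 18, 14, 4 bp

EcoRV sites (GATATC) start at positions 30, 149, 234.
EcoRV cuts after base 3 of each site, so after positions 32, 151, 236.
SpeI sites (ACTAGT) start at positions 36, 70, 222.
SpeI cuts after the first base of each site, so after positions 36, 70, 222.
Combined cut positions: 32, 36, 70, 151, 222, 236.
Linear molecule, 6 cuts → 7 fragments:
  1–32 → 32 bp
  33–36 → 4 bp
  37–70 → 34 bp
  71–151 → 81 bp
  152–222 → 71 bp
  223–236 → 14 bp
  237–254 → 18 bp
Sorted largest to smallest: 81, 71, 34, 32, 18, 14, 4 bp.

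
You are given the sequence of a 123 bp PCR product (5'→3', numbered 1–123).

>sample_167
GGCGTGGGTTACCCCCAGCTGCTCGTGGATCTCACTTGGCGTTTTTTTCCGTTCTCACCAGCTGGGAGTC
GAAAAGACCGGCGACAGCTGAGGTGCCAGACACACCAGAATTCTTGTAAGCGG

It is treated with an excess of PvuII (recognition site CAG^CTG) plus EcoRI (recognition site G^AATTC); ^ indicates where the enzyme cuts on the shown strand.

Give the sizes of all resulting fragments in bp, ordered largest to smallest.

43, 26, 21, 18, 15 bp

PvuII sites (CAGCTG) start at positions 16, 59, 85.
PvuII cuts after base 3 of each site, so after positions 18, 61, 87.
The EcoRI site (GAATTC) starts at position 108.
EcoRI cuts after the first base of each site, so after position 108.
Combined cut positions: 18, 61, 87, 108.
Linear molecule, 4 cuts → 5 fragments:
  1–18 → 18 bp
  19–61 → 43 bp
  62–87 → 26 bp
  88–108 → 21 bp
  109–123 → 15 bp
Sorted largest to smallest: 43, 26, 21, 18, 15 bp.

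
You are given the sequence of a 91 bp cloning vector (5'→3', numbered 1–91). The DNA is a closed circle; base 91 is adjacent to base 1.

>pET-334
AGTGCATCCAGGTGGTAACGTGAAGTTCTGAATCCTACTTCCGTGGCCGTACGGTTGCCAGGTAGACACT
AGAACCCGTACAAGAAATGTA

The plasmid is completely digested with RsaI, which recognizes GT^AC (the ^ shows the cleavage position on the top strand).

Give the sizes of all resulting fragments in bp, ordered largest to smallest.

62, 29 bp

RsaI sites (GTAC) start at positions 49, 78.
RsaI cuts after base 2 of each site, so after positions 50, 79.
Circular molecule, 2 cuts → 2 fragments:
  51–79 → 29 bp
  80–91 then 1–50 → 12 + 50 = 62 bp
Sorted largest to smallest: 62, 29 bp.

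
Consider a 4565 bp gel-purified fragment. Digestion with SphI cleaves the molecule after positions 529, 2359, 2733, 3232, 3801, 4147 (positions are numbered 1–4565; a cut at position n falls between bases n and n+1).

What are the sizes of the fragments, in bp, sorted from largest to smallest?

Linear molecule, 6 cuts → 7 fragments:
  529 − 0 = 529 bp
  2359 − 529 = 1830 bp
  2733 − 2359 = 374 bp
  3232 − 2733 = 499 bp
  3801 − 3232 = 569 bp
  4147 − 3801 = 346 bp
  4565 − 4147 = 418 bp
Sorted largest to smallest: 1830, 569, 529, 499, 418, 374, 346 bp.

1830, 569, 529, 499, 418, 374, 346 bp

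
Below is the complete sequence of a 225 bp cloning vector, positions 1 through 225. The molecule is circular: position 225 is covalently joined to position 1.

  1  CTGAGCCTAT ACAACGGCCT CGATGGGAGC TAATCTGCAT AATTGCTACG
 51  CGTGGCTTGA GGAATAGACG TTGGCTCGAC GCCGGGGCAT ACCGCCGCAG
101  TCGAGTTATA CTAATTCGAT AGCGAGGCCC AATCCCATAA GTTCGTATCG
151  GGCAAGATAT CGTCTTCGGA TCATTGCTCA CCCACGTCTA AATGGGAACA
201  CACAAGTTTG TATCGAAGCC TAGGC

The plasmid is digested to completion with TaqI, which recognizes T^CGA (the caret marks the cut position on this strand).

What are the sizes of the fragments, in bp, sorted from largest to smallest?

TaqI sites (TCGA) start at positions 20, 76, 101, 116, 213.
TaqI cuts after the first base of each site, so after positions 20, 76, 101, 116, 213.
Circular molecule, 5 cuts → 5 fragments:
  21–76 → 56 bp
  77–101 → 25 bp
  102–116 → 15 bp
  117–213 → 97 bp
  214–225 then 1–20 → 12 + 20 = 32 bp
Sorted largest to smallest: 97, 56, 32, 25, 15 bp.

97, 56, 32, 25, 15 bp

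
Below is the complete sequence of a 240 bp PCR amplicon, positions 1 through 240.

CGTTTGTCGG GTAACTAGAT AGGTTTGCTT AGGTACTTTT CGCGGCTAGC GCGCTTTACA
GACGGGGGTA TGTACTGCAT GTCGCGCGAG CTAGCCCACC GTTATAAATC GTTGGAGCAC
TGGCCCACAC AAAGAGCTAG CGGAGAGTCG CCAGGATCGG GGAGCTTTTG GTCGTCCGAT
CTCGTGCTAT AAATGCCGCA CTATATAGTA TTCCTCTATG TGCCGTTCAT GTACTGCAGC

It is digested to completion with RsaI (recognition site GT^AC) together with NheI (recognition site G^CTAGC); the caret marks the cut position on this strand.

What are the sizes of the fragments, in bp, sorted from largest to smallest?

RsaI sites (GTAC) start at positions 33, 72, 231.
RsaI cuts after base 2 of each site, so after positions 34, 73, 232.
NheI sites (GCTAGC) start at positions 45, 90, 136.
NheI cuts after the first base of each site, so after positions 45, 90, 136.
Combined cut positions: 34, 45, 73, 90, 136, 232.
Linear molecule, 6 cuts → 7 fragments:
  1–34 → 34 bp
  35–45 → 11 bp
  46–73 → 28 bp
  74–90 → 17 bp
  91–136 → 46 bp
  137–232 → 96 bp
  233–240 → 8 bp
Sorted largest to smallest: 96, 46, 34, 28, 17, 11, 8 bp.

96, 46, 34, 28, 17, 11, 8 bp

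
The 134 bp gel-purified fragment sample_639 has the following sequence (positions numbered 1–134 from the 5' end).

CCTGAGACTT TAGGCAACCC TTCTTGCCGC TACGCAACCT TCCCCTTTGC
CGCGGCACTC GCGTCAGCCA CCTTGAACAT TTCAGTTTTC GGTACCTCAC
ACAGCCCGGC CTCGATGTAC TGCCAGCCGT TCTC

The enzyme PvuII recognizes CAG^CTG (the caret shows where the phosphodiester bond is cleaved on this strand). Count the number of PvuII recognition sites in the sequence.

0

No occurrence of CAGCTG is present in the sequence.
PvuII does not cut: 0 sites.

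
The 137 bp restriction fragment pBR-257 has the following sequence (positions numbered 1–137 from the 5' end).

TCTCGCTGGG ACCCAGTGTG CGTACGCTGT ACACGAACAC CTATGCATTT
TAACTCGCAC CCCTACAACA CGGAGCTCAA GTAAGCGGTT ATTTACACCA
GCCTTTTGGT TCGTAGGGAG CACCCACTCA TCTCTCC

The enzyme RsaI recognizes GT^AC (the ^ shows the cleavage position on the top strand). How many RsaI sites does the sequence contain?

2

GTAC occurs starting at positions 22, 29.
RsaI cuts at 2 sites.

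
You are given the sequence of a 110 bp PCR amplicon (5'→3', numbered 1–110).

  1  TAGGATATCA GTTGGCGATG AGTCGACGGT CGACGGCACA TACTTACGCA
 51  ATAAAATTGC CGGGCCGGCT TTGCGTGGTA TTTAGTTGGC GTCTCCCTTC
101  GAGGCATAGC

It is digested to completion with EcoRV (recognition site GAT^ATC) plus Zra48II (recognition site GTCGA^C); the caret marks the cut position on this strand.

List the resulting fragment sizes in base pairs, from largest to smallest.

77, 20, 7, 6 bp

The EcoRV site (GATATC) starts at position 4.
EcoRV cuts after base 3 of each site, so after position 6.
Zra48II sites (GTCGAC) start at positions 22, 29.
Zra48II cuts after base 5 of each site (before the last base), so after positions 26, 33.
Combined cut positions: 6, 26, 33.
Linear molecule, 3 cuts → 4 fragments:
  1–6 → 6 bp
  7–26 → 20 bp
  27–33 → 7 bp
  34–110 → 77 bp
Sorted largest to smallest: 77, 20, 7, 6 bp.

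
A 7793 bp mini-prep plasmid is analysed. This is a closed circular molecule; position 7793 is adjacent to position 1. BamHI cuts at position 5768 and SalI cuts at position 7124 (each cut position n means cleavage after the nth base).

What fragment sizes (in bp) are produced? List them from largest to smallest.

6437, 1356 bp

Combined cut positions (sorted): 5768, 7124.
Circular molecule, 2 cuts → 2 fragments:
  7124 − 5768 = 1356 bp
  wrap: 7793 − 7124 + 5768 = 6437 bp
Sorted largest to smallest: 6437, 1356 bp.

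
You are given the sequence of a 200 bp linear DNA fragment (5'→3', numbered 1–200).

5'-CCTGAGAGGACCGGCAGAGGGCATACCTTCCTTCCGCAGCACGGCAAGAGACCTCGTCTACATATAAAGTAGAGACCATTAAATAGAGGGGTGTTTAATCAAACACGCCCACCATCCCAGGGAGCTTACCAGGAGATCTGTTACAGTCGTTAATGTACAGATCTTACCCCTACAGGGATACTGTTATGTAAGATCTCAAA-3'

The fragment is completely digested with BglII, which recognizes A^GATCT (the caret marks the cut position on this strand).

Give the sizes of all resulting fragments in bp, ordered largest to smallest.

134, 32, 25, 9 bp

BglII sites (AGATCT) start at positions 134, 159, 191.
BglII cuts after the first base of each site, so after positions 134, 159, 191.
Linear molecule, 3 cuts → 4 fragments:
  1–134 → 134 bp
  135–159 → 25 bp
  160–191 → 32 bp
  192–200 → 9 bp
Sorted largest to smallest: 134, 32, 25, 9 bp.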